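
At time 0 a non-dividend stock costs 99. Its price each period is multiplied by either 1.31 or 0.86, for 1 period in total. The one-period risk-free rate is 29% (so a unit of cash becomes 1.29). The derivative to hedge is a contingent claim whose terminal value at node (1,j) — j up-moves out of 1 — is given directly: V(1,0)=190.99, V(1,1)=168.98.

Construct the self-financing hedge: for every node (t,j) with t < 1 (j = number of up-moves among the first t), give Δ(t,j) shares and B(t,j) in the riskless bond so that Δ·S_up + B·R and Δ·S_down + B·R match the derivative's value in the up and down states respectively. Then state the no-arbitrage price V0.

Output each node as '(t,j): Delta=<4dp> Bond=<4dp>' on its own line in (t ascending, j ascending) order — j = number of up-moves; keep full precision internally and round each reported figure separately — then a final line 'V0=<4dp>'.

(0,0): Delta=-0.4941 Bond=180.6617
V0=131.7506

Risk-neutral probability p* = (R−d)/(u−d) = (1.29−0.86)/(1.31−0.86) = 0.9556.
Payoff layer (t=1): V(1,0)=190.9900, V(1,1)=168.9800
Node (0,0) S=99.0000: V=(p*·168.9800+(1−p*)·190.9900)/1.29=131.7506; Δ=(168.9800−190.9900)/(129.6900−85.1400)=-0.4941; B=V−Δ·S=180.6617
Check: Δ(0,0)·S0 + B(0,0) = 131.7506 = V0.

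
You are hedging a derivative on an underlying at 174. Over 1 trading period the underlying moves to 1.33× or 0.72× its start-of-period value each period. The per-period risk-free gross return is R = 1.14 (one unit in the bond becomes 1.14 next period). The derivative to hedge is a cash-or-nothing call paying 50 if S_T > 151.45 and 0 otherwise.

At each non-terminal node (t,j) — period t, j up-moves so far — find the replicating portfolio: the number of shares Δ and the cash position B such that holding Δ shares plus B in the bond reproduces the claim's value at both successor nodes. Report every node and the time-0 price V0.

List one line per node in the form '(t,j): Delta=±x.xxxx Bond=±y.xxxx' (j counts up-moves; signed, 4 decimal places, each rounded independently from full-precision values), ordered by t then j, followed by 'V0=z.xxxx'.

(0,0): Delta=0.4711 Bond=-51.7688
V0=30.1984

No-arbitrage ⇒ martingale measure with p* = (R−d)/(u−d) = 0.6885.
Terminal values V(1,·): V(1,0)=0.0000, V(1,1)=50.0000
(0,0): S=174.0000. Δ = (V_up−V_dn)/(S_up−S_dn) = (50.0000−0.0000)/(231.4200−125.2800) = 0.4711. V = [p*·50.0000 + (1−p*)·0.0000]/1.14 = 30.1984. B = V − Δ·S = -51.7688.
Each (Δ,B) replicates both successor values, so the strategy is self-financing and V0 is arbitrage-free.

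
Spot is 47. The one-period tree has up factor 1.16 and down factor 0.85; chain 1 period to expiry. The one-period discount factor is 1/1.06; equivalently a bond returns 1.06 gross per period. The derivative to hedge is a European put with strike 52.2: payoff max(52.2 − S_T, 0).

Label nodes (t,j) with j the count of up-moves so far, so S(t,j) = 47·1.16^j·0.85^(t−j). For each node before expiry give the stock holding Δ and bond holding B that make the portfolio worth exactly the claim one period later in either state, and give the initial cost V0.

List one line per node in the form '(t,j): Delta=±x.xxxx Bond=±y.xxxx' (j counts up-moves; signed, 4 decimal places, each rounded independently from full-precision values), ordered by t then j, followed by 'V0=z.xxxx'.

(0,0): Delta=-0.8408 Bond=43.2441
V0=3.7279

Under the risk-neutral measure, an up-move has probability p* = (R−d)/(u−d) = 0.6774 and values discount at R = 1.06.
Terminal values V(1,·): V(1,0)=12.2500, V(1,1)=0.0000
(0,0): S=47.0000. Δ = (V_up−V_dn)/(S_up−S_dn) = (0.0000−12.2500)/(54.5200−39.9500) = -0.8408. V = [p*·0.0000 + (1−p*)·12.2500]/1.06 = 3.7279. B = V − Δ·S = 43.2441.
Self-financing check: at every node Δ·S+B equals the discounted successor values.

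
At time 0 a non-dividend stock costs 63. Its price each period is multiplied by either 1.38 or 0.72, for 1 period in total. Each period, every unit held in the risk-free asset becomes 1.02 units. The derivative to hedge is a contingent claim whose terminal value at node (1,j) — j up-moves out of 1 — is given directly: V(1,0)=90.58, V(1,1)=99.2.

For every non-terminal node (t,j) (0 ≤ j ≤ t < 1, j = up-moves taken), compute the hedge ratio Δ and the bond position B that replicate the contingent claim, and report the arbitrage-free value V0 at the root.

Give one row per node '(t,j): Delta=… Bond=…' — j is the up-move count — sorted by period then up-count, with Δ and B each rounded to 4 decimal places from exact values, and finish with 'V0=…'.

Risk-neutral probability p* = (R−d)/(u−d) = (1.02−0.72)/(1.38−0.72) = 0.4545.
At expiry t=1: V(1,0)=90.5800, V(1,1)=99.2000
  t=0,j=0: stock 63.0000 → up 86.9400 (V=99.2000), down 45.3600 (V=90.5800). Price 92.6453; hedge Δ=0.2073, bond B=79.5847.
The time-0 hedge costs 92.6453, which is the no-arbitrage price.

(0,0): Delta=0.2073 Bond=79.5847
V0=92.6453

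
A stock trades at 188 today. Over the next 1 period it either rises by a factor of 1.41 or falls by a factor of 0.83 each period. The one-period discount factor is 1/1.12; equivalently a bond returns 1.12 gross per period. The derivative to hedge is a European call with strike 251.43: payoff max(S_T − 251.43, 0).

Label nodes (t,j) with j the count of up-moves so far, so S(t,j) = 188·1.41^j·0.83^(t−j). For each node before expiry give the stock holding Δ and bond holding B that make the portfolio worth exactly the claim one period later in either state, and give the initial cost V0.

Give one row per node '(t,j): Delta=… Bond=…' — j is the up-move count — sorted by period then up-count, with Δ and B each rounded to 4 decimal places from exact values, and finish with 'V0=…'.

(0,0): Delta=0.1252 Bond=-17.4407
V0=6.0937

Risk-neutral probability p* = (R−d)/(u−d) = (1.12−0.83)/(1.41−0.83) = 0.5000.
At expiry t=1: V(1,0)=0.0000, V(1,1)=13.6500
  t=0,j=0: stock 188.0000 → up 265.0800 (V=13.6500), down 156.0400 (V=0.0000). Price 6.0937; hedge Δ=0.1252, bond B=-17.4407.
Each (Δ,B) replicates both successor values, so the strategy is self-financing and V0 is arbitrage-free.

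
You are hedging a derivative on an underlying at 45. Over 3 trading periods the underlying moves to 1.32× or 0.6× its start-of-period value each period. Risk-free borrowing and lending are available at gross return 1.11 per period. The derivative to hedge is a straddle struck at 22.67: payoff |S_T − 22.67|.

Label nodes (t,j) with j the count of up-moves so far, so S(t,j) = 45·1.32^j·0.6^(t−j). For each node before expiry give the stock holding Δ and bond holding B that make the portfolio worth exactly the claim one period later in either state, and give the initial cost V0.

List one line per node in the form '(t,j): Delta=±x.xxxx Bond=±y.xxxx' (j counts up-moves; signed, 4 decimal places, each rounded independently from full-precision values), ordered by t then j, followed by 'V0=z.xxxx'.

Since d<R<u, set p* = (R−d)/(u−d) = 0.7083; price each node as the discounted p*-expectation of its children.
At expiry t=3: V(3,0)=12.9500, V(3,1)=1.2860, V(3,2)=24.3748, V(3,3)=80.8286
Node (2,0) S=16.2000: V=(p*·1.2860+(1−p*)·12.9500)/1.11=4.2234; Δ=(1.2860−12.9500)/(21.3840−9.7200)=-1.0000; B=V−Δ·S=20.4234
Node (2,1) S=35.6400: V=(p*·24.3748+(1−p*)·1.2860)/1.11=15.8924; Δ=(24.3748−1.2860)/(47.0448−21.3840)=0.8998; B=V−Δ·S=-16.1754
Node (2,2) S=78.4080: V=(p*·80.8286+(1−p*)·24.3748)/1.11=57.9846; Δ=(80.8286−24.3748)/(103.4986−47.0448)=1.0000; B=V−Δ·S=-20.4234
Node (1,0) S=27.0000: V=(p*·15.8924+(1−p*)·4.2234)/1.11=11.2513; Δ=(15.8924−4.2234)/(35.6400−16.2000)=0.6003; B=V−Δ·S=-4.9556
Node (1,1) S=59.4000: V=(p*·57.9846+(1−p*)·15.8924)/1.11=41.1781; Δ=(57.9846−15.8924)/(78.4080−35.6400)=0.9842; B=V−Δ·S=-17.2833
Node (0,0) S=45.0000: V=(p*·41.1781+(1−p*)·11.2513)/1.11=29.2337; Δ=(41.1781−11.2513)/(59.4000−27.0000)=0.9237; B=V−Δ·S=-12.3313
Check: Δ(0,0)·S0 + B(0,0) = 29.2337 = V0.

(0,0): Delta=0.9237 Bond=-12.3313
(1,0): Delta=0.6003 Bond=-4.9556
(1,1): Delta=0.9842 Bond=-17.2833
(2,0): Delta=-1.0000 Bond=20.4234
(2,1): Delta=0.8998 Bond=-16.1754
(2,2): Delta=1.0000 Bond=-20.4234
V0=29.2337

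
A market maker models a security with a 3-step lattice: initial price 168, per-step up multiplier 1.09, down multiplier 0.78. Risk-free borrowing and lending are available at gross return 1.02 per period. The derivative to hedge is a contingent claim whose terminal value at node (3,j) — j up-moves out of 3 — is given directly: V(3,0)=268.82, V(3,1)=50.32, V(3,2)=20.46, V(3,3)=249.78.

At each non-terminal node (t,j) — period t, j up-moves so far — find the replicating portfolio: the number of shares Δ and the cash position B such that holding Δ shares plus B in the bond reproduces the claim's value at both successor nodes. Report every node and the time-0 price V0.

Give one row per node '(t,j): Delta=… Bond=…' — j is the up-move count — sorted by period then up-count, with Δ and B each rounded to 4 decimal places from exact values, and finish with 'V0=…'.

Since d<R<u, set p* = (R−d)/(u−d) = 0.7742; price each node as the discounted p*-expectation of its children.
Payoff layer (t=3): V(3,0)=268.8200, V(3,1)=50.3200, V(3,2)=20.4600, V(3,3)=249.7800
Node (2,0) S=102.2112: V=(p*·50.3200+(1−p*)·268.8200)/1.02=97.7046; Δ=(50.3200−268.8200)/(111.4102−79.7247)=-6.8959; B=V−Δ·S=802.5433
Node (2,1) S=142.8336: V=(p*·20.4600+(1−p*)·50.3200)/1.02=26.6692; Δ=(20.4600−50.3200)/(155.6886−111.4102)=-0.6744; B=V−Δ·S=122.9918
Node (2,2) S=199.6008: V=(p*·249.7800+(1−p*)·20.4600)/1.02=194.1157; Δ=(249.7800−20.4600)/(217.5649−155.6886)=3.7061; B=V−Δ·S=-545.6262
Node (1,0) S=131.0400: V=(p*·26.6692+(1−p*)·97.7046)/1.02=41.8720; Δ=(26.6692−97.7046)/(142.8336−102.2112)=-1.7487; B=V−Δ·S=271.0185
Node (1,1) S=183.1200: V=(p*·194.1157+(1−p*)·26.6692)/1.02=153.2404; Δ=(194.1157−26.6692)/(199.6008−142.8336)=2.9497; B=V−Δ·S=-386.9097
Node (0,0) S=168.0000: V=(p*·153.2404+(1−p*)·41.8720)/1.02=125.5811; Δ=(153.2404−41.8720)/(183.1200−131.0400)=2.1384; B=V−Δ·S=-233.6719
Check: Δ(0,0)·S0 + B(0,0) = 125.5811 = V0.

(0,0): Delta=2.1384 Bond=-233.6719
(1,0): Delta=-1.7487 Bond=271.0185
(1,1): Delta=2.9497 Bond=-386.9097
(2,0): Delta=-6.8959 Bond=802.5433
(2,1): Delta=-0.6744 Bond=122.9918
(2,2): Delta=3.7061 Bond=-545.6262
V0=125.5811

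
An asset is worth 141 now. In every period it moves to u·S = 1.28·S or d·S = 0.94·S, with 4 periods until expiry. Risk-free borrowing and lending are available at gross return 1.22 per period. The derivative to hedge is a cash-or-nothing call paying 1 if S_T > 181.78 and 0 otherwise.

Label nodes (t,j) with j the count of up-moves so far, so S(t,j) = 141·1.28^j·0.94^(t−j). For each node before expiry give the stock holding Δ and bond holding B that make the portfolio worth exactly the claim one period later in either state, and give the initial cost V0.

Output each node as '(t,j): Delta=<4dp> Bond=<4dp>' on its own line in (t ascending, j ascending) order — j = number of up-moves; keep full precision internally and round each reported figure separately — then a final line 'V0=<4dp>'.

(0,0): Delta=0.0009 Bond=0.3182
(1,0): Delta=0.0043 Bond=-0.0690
(1,1): Delta=0.0003 Bond=0.4861
(2,0): Delta=0.0159 Bond=-1.5297
(2,1): Delta=0.0025 Bond=0.2255
(2,2): Delta=0.0000 Bond=0.6719
(3,0): Delta=0.0000 Bond=0.0000
(3,1): Delta=0.0184 Bond=-2.2662
(3,2): Delta=0.0000 Bond=0.8197
(3,3): Delta=0.0000 Bond=0.8197
V0=0.4428

Since d<R<u, set p* = (R−d)/(u−d) = 0.8235; price each node as the discounted p*-expectation of its children.
Terminal values V(4,·): V(4,0)=0.0000, V(4,1)=0.0000, V(4,2)=1.0000, V(4,3)=1.0000, V(4,4)=1.0000
Node (3,0) S=117.1123: V=(p*·0.0000+(1−p*)·0.0000)/1.22=0.0000; Δ=(0.0000−0.0000)/(149.9038−110.0856)=0.0000; B=V−Δ·S=0.0000
Node (3,1) S=159.4721: V=(p*·1.0000+(1−p*)·0.0000)/1.22=0.6750; Δ=(1.0000−0.0000)/(204.1243−149.9038)=0.0184; B=V−Δ·S=-2.2662
Node (3,2) S=217.1535: V=(p*·1.0000+(1−p*)·1.0000)/1.22=0.8197; Δ=(1.0000−1.0000)/(277.9565−204.1243)=0.0000; B=V−Δ·S=0.8197
Node (3,3) S=295.6984: V=(p*·1.0000+(1−p*)·1.0000)/1.22=0.8197; Δ=(1.0000−1.0000)/(378.4940−277.9565)=0.0000; B=V−Δ·S=0.8197
Node (2,0) S=124.5876: V=(p*·0.6750+(1−p*)·0.0000)/1.22=0.4557; Δ=(0.6750−0.0000)/(159.4721−117.1123)=0.0159; B=V−Δ·S=-1.5297
Node (2,1) S=169.6512: V=(p*·0.8197+(1−p*)·0.6750)/1.22=0.6509; Δ=(0.8197−0.6750)/(217.1535−159.4721)=0.0025; B=V−Δ·S=0.2255
Node (2,2) S=231.0144: V=(p*·0.8197+(1−p*)·0.8197)/1.22=0.6719; Δ=(0.8197−0.8197)/(295.6984−217.1535)=0.0000; B=V−Δ·S=0.6719
Node (1,0) S=132.5400: V=(p*·0.6509+(1−p*)·0.4557)/1.22=0.5053; Δ=(0.6509−0.4557)/(169.6512−124.5876)=0.0043; B=V−Δ·S=-0.0690
Node (1,1) S=180.4800: V=(p*·0.6719+(1−p*)·0.6509)/1.22=0.5477; Δ=(0.6719−0.6509)/(231.0144−169.6512)=0.0003; B=V−Δ·S=0.4861
Node (0,0) S=141.0000: V=(p*·0.5477+(1−p*)·0.5053)/1.22=0.4428; Δ=(0.5477−0.5053)/(180.4800−132.5400)=0.0009; B=V−Δ·S=0.3182
Root portfolio cost Δ·141+B reproduces V0=0.4428.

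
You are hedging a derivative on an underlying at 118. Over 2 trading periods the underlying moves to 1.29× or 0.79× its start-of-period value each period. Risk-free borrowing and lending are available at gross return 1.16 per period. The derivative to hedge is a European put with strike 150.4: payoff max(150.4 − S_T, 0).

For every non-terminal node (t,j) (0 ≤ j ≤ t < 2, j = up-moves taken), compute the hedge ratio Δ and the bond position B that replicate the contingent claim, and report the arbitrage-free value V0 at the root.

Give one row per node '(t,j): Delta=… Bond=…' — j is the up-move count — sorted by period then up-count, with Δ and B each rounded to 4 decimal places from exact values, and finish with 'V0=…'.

Since d<R<u, set p* = (R−d)/(u−d) = 0.7400; price each node as the discounted p*-expectation of its children.
Terminal values V(2,·): V(2,0)=76.7562, V(2,1)=30.1462, V(2,2)=0.0000
Node (1,0) S=93.2200: V=(p*·30.1462+(1−p*)·76.7562)/1.16=36.4352; Δ=(30.1462−76.7562)/(120.2538−73.6438)=-1.0000; B=V−Δ·S=129.6552
Node (1,1) S=152.2200: V=(p*·0.0000+(1−p*)·30.1462)/1.16=6.7569; Δ=(0.0000−30.1462)/(196.3638−120.2538)=-0.3961; B=V−Δ·S=67.0493
Node (0,0) S=118.0000: V=(p*·6.7569+(1−p*)·36.4352)/1.16=12.4769; Δ=(6.7569−36.4352)/(152.2200−93.2200)=-0.5030; B=V−Δ·S=71.8335
Root portfolio cost Δ·118+B reproduces V0=12.4769.

(0,0): Delta=-0.5030 Bond=71.8335
(1,0): Delta=-1.0000 Bond=129.6552
(1,1): Delta=-0.3961 Bond=67.0493
V0=12.4769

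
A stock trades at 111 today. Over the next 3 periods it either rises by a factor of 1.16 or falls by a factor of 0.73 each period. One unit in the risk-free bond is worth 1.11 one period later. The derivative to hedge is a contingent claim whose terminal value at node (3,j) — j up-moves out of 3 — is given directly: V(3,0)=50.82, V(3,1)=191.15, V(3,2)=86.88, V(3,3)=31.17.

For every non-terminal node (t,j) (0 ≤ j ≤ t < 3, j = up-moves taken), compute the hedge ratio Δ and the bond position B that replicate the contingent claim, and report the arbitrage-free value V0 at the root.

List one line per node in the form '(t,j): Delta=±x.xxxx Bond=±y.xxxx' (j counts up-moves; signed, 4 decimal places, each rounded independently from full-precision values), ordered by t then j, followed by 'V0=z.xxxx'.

Since d<R<u, set p* = (R−d)/(u−d) = 0.8837; price each node as the discounted p*-expectation of its children.
At expiry t=3: V(3,0)=50.8200, V(3,1)=191.1500, V(3,2)=86.8800, V(3,3)=31.1700
  t=2,j=0: stock 59.1519 → up 68.6162 (V=191.1500), down 43.1809 (V=50.8200). Price 157.5068; hedge Δ=5.5171, bond B=-168.8420.
  t=2,j=1: stock 93.9948 → up 109.0340 (V=86.8800), down 68.6162 (V=191.1500). Price 89.1932; hedge Δ=-2.5798, bond B=331.6815.
  t=2,j=2: stock 149.3616 → up 173.2595 (V=31.1700), down 109.0340 (V=86.8800). Price 33.9170; hedge Δ=-0.8674, bond B=163.4752.
  t=1,j=0: stock 81.0300 → up 93.9948 (V=89.1932), down 59.1519 (V=157.5068). Price 87.5105; hedge Δ=-1.9606, bond B=246.3794.
  t=1,j=1: stock 128.7600 → up 149.3616 (V=33.9170), down 93.9948 (V=89.1932). Price 36.3464; hedge Δ=-0.9984, bond B=164.8955.
  t=0,j=0: stock 111.0000 → up 128.7600 (V=36.3464), down 81.0300 (V=87.5105). Price 38.1042; hedge Δ=-1.0719, bond B=157.0905.
Root portfolio cost Δ·111+B reproduces V0=38.1042.

(0,0): Delta=-1.0719 Bond=157.0905
(1,0): Delta=-1.9606 Bond=246.3794
(1,1): Delta=-0.9984 Bond=164.8955
(2,0): Delta=5.5171 Bond=-168.8420
(2,1): Delta=-2.5798 Bond=331.6815
(2,2): Delta=-0.8674 Bond=163.4752
V0=38.1042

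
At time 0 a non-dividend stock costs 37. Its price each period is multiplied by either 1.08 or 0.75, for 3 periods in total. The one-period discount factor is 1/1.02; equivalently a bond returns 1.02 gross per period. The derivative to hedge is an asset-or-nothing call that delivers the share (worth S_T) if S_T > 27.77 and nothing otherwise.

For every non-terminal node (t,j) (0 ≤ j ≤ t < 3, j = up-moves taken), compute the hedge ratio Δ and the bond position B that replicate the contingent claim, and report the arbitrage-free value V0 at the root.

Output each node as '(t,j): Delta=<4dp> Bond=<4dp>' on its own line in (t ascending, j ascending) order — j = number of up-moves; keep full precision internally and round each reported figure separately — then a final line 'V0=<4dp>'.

The replicating-portfolio and risk-neutral prices coincide; use p* = (1.02−0.75)/(1.08−0.75) = 0.8182 for the latter.
At expiry t=3: V(3,0)=0.0000, V(3,1)=0.0000, V(3,2)=32.3676, V(3,3)=46.6093
  t=2,j=0: stock 20.8125 → up 22.4775 (V=0.0000), down 15.6094 (V=0.0000). Price 0.0000; hedge Δ=0.0000, bond B=0.0000.
  t=2,j=1: stock 29.9700 → up 32.3676 (V=32.3676), down 22.4775 (V=0.0000). Price 25.9633; hedge Δ=3.2727, bond B=-72.1203.
  t=2,j=2: stock 43.1568 → up 46.6093 (V=46.6093), down 32.3676 (V=32.3676). Price 43.1568; hedge Δ=1.0000, bond B=0.0000.
  t=1,j=0: stock 27.7500 → up 29.9700 (V=25.9633), down 20.8125 (V=0.0000). Price 20.8262; hedge Δ=2.8352, bond B=-57.8505.
  t=1,j=1: stock 39.9600 → up 43.1568 (V=43.1568), down 29.9700 (V=25.9633). Price 39.2458; hedge Δ=1.3038, bond B=-12.8557.
  t=0,j=0: stock 37.0000 → up 39.9600 (V=39.2458), down 27.7500 (V=20.8262). Price 35.1929; hedge Δ=1.5086, bond B=-20.6241.
Root portfolio cost Δ·37+B reproduces V0=35.1929.

(0,0): Delta=1.5086 Bond=-20.6241
(1,0): Delta=2.8352 Bond=-57.8505
(1,1): Delta=1.3038 Bond=-12.8557
(2,0): Delta=0.0000 Bond=0.0000
(2,1): Delta=3.2727 Bond=-72.1203
(2,2): Delta=1.0000 Bond=0.0000
V0=35.1929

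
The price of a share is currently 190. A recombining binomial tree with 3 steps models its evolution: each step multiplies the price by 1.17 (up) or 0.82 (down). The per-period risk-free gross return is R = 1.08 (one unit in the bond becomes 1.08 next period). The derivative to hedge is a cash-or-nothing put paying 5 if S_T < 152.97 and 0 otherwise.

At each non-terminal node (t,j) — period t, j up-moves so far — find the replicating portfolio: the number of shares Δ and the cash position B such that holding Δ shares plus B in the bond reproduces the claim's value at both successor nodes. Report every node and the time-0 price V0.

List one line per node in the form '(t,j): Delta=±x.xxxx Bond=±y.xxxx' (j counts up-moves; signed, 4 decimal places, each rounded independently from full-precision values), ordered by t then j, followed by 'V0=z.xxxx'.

The replicating-portfolio and risk-neutral prices coincide; use p* = (1.08−0.82)/(1.17−0.82) = 0.7429 for the latter.
Terminal values V(3,·): V(3,0)=5.0000, V(3,1)=5.0000, V(3,2)=0.0000, V(3,3)=0.0000
Node (2,0) S=127.7560: V=(p*·5.0000+(1−p*)·5.0000)/1.08=4.6296; Δ=(5.0000−5.0000)/(149.4745−104.7599)=0.0000; B=V−Δ·S=4.6296
Node (2,1) S=182.2860: V=(p*·0.0000+(1−p*)·5.0000)/1.08=1.1905; Δ=(0.0000−5.0000)/(213.2746−149.4745)=-0.0784; B=V−Δ·S=15.4762
Node (2,2) S=260.0910: V=(p*·0.0000+(1−p*)·0.0000)/1.08=0.0000; Δ=(0.0000−0.0000)/(304.3065−213.2746)=0.0000; B=V−Δ·S=0.0000
Node (1,0) S=155.8000: V=(p*·1.1905+(1−p*)·4.6296)/1.08=1.9211; Δ=(1.1905−4.6296)/(182.2860−127.7560)=-0.0631; B=V−Δ·S=11.7473
Node (1,1) S=222.3000: V=(p*·0.0000+(1−p*)·1.1905)/1.08=0.2834; Δ=(0.0000−1.1905)/(260.0910−182.2860)=-0.0153; B=V−Δ·S=3.6848
Node (0,0) S=190.0000: V=(p*·0.2834+(1−p*)·1.9211)/1.08=0.6524; Δ=(0.2834−1.9211)/(222.3000−155.8000)=-0.0246; B=V−Δ·S=5.3315
Root portfolio cost Δ·190+B reproduces V0=0.6524.

(0,0): Delta=-0.0246 Bond=5.3315
(1,0): Delta=-0.0631 Bond=11.7473
(1,1): Delta=-0.0153 Bond=3.6848
(2,0): Delta=0.0000 Bond=4.6296
(2,1): Delta=-0.0784 Bond=15.4762
(2,2): Delta=0.0000 Bond=0.0000
V0=0.6524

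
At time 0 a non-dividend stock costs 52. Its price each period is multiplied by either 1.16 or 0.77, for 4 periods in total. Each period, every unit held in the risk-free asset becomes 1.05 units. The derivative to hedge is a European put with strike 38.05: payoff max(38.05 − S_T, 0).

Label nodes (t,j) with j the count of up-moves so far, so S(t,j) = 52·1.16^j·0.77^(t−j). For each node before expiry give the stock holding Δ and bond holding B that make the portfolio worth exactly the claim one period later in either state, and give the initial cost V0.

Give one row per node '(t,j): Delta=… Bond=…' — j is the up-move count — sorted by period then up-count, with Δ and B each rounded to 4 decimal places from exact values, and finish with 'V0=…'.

Since d<R<u, set p* = (R−d)/(u−d) = 0.7179; price each node as the discounted p*-expectation of its children.
At expiry t=4: V(4,0)=19.7704, V(4,1)=10.5119, V(4,2)=0.0000, V(4,3)=0.0000, V(4,4)=0.0000
Node (3,0) S=23.7397: V=(p*·10.5119+(1−p*)·19.7704)/1.05=12.4984; Δ=(10.5119−19.7704)/(27.5381−18.2796)=-1.0000; B=V−Δ·S=36.2381
Node (3,1) S=35.7637: V=(p*·0.0000+(1−p*)·10.5119)/1.05=2.8237; Δ=(0.0000−10.5119)/(41.4859−27.5381)=-0.7537; B=V−Δ·S=29.7774
Node (3,2) S=53.8778: V=(p*·0.0000+(1−p*)·0.0000)/1.05=0.0000; Δ=(0.0000−0.0000)/(62.4983−41.4859)=0.0000; B=V−Δ·S=0.0000
Node (3,3) S=81.1666: V=(p*·0.0000+(1−p*)·0.0000)/1.05=0.0000; Δ=(0.0000−0.0000)/(94.1532−62.4983)=0.0000; B=V−Δ·S=0.0000
Node (2,0) S=30.8308: V=(p*·2.8237+(1−p*)·12.4984)/1.05=5.2881; Δ=(2.8237−12.4984)/(35.7637−23.7397)=-0.8046; B=V−Δ·S=30.0949
Node (2,1) S=46.4464: V=(p*·0.0000+(1−p*)·2.8237)/1.05=0.7585; Δ=(0.0000−2.8237)/(53.8778−35.7637)=-0.1559; B=V−Δ·S=7.9988
Node (2,2) S=69.9712: V=(p*·0.0000+(1−p*)·0.0000)/1.05=0.0000; Δ=(0.0000−0.0000)/(81.1666−53.8778)=0.0000; B=V−Δ·S=0.0000
Node (1,0) S=40.0400: V=(p*·0.7585+(1−p*)·5.2881)/1.05=1.9391; Δ=(0.7585−5.2881)/(46.4464−30.8308)=-0.2901; B=V−Δ·S=13.5534
Node (1,1) S=60.3200: V=(p*·0.0000+(1−p*)·0.7585)/1.05=0.2038; Δ=(0.0000−0.7585)/(69.9712−46.4464)=-0.0322; B=V−Δ·S=2.1486
Node (0,0) S=52.0000: V=(p*·0.2038+(1−p*)·1.9391)/1.05=0.6602; Δ=(0.2038−1.9391)/(60.3200−40.0400)=-0.0856; B=V−Δ·S=5.1099
Self-financing check: at every node Δ·S+B equals the discounted successor values.

(0,0): Delta=-0.0856 Bond=5.1099
(1,0): Delta=-0.2901 Bond=13.5534
(1,1): Delta=-0.0322 Bond=2.1486
(2,0): Delta=-0.8046 Bond=30.0949
(2,1): Delta=-0.1559 Bond=7.9988
(2,2): Delta=0.0000 Bond=0.0000
(3,0): Delta=-1.0000 Bond=36.2381
(3,1): Delta=-0.7537 Bond=29.7774
(3,2): Delta=0.0000 Bond=0.0000
(3,3): Delta=0.0000 Bond=0.0000
V0=0.6602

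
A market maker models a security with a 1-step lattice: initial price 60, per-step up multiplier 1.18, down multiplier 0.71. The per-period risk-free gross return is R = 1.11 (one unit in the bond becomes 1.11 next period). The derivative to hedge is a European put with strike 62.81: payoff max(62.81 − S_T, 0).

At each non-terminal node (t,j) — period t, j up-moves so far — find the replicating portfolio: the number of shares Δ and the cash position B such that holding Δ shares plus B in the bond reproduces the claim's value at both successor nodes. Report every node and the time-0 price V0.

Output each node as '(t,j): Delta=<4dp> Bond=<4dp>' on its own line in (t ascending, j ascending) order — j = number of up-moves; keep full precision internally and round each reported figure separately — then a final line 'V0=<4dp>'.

Since d<R<u, set p* = (R−d)/(u−d) = 0.8511; price each node as the discounted p*-expectation of its children.
Terminal values V(1,·): V(1,0)=20.2100, V(1,1)=0.0000
  t=0,j=0: stock 60.0000 → up 70.8000 (V=0.0000), down 42.6000 (V=20.2100). Price 2.7117; hedge Δ=-0.7167, bond B=45.7117.
Root portfolio cost Δ·60+B reproduces V0=2.7117.

(0,0): Delta=-0.7167 Bond=45.7117
V0=2.7117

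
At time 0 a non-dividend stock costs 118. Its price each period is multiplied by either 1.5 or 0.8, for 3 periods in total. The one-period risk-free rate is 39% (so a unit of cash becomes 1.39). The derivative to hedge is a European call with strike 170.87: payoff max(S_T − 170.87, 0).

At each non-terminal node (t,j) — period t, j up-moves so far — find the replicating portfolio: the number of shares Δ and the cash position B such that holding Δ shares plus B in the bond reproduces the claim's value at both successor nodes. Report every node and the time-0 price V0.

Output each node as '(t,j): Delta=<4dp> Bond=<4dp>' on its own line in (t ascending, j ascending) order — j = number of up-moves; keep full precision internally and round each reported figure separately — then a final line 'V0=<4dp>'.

(0,0): Delta=0.8962 Bond=-49.8806
(1,0): Delta=0.3811 Bond=-20.7051
(1,1): Delta=0.9475 Bond=-78.4004
(2,0): Delta=0.0000 Bond=0.0000
(2,1): Delta=0.4190 Bond=-34.1459
(2,2): Delta=1.0000 Bond=-122.9281
V0=55.8745

Risk-neutral probability p* = (R−d)/(u−d) = (1.39−0.8)/(1.5−0.8) = 0.8429.
Payoff layer (t=3): V(3,0)=0.0000, V(3,1)=0.0000, V(3,2)=41.5300, V(3,3)=227.3800
  t=2,j=0: stock 75.5200 → up 113.2800 (V=0.0000), down 60.4160 (V=0.0000). Price 0.0000; hedge Δ=0.0000, bond B=0.0000.
  t=2,j=1: stock 141.6000 → up 212.4000 (V=41.5300), down 113.2800 (V=0.0000). Price 25.1826; hedge Δ=0.4190, bond B=-34.1459.
  t=2,j=2: stock 265.5000 → up 398.2500 (V=227.3800), down 212.4000 (V=41.5300). Price 142.5719; hedge Δ=1.0000, bond B=-122.9281.
  t=1,j=0: stock 94.4000 → up 141.6000 (V=25.1826), down 75.5200 (V=0.0000). Price 15.2700; hedge Δ=0.3811, bond B=-20.7051.
  t=1,j=1: stock 177.0000 → up 265.5000 (V=142.5719), down 141.6000 (V=25.1826). Price 89.2986; hedge Δ=0.9475, bond B=-78.4004.
  t=0,j=0: stock 118.0000 → up 177.0000 (V=89.2986), down 94.4000 (V=15.2700). Price 55.8745; hedge Δ=0.8962, bond B=-49.8806.
The time-0 hedge costs 55.8745, which is the no-arbitrage price.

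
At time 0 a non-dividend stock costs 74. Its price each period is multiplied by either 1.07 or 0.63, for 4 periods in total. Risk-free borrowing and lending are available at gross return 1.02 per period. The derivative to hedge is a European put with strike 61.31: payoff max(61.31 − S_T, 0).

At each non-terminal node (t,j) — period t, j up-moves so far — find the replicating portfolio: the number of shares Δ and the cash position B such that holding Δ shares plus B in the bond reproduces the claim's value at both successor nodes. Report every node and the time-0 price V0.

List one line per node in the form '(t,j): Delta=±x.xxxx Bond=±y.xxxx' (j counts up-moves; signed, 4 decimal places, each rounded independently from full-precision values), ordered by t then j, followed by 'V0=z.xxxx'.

Risk-neutral probability p* = (R−d)/(u−d) = (1.02−0.63)/(1.07−0.63) = 0.8864.
At expiry t=4: V(4,0)=49.6528, V(4,1)=41.5113, V(4,2)=27.6836, V(4,3)=4.1985, V(4,4)=0.0000
Node (3,0) S=18.5035: V=(p*·41.5113+(1−p*)·49.6528)/1.02=41.6044; Δ=(41.5113−49.6528)/(19.7987−11.6572)=-1.0000; B=V−Δ·S=60.1078
Node (3,1) S=31.4265: V=(p*·27.6836+(1−p*)·41.5113)/1.02=28.6813; Δ=(27.6836−41.5113)/(33.6264−19.7987)=-1.0000; B=V−Δ·S=60.1078
Node (3,2) S=53.3752: V=(p*·4.1985+(1−p*)·27.6836)/1.02=6.7326; Δ=(4.1985−27.6836)/(57.1115−33.6264)=-1.0000; B=V−Δ·S=60.1078
Node (3,3) S=90.6532: V=(p*·0.0000+(1−p*)·4.1985)/1.02=0.4677; Δ=(0.0000−4.1985)/(96.9989−57.1115)=-0.1053; B=V−Δ·S=10.0098
Node (2,0) S=29.3706: V=(p*·28.6813+(1−p*)·41.6044)/1.02=29.5587; Δ=(28.6813−41.6044)/(31.4265−18.5035)=-1.0000; B=V−Δ·S=58.9293
Node (2,1) S=49.8834: V=(p*·6.7326+(1−p*)·28.6813)/1.02=9.0459; Δ=(6.7326−28.6813)/(53.3752−31.4265)=-1.0000; B=V−Δ·S=58.9293
Node (2,2) S=84.7226: V=(p*·0.4677+(1−p*)·6.7326)/1.02=1.1565; Δ=(0.4677−6.7326)/(90.6532−53.3752)=-0.1681; B=V−Δ·S=15.3948
Node (1,0) S=46.6200: V=(p*·9.0459+(1−p*)·29.5587)/1.02=11.1538; Δ=(9.0459−29.5587)/(49.8834−29.3706)=-1.0000; B=V−Δ·S=57.7738
Node (1,1) S=79.1800: V=(p*·1.1565+(1−p*)·9.0459)/1.02=2.0128; Δ=(1.1565−9.0459)/(84.7226−49.8834)=-0.2264; B=V−Δ·S=19.9431
Node (0,0) S=74.0000: V=(p*·2.0128+(1−p*)·11.1538)/1.02=2.9917; Δ=(2.0128−11.1538)/(79.1800−46.6200)=-0.2807; B=V−Δ·S=23.7667
The time-0 hedge costs 2.9917, which is the no-arbitrage price.

(0,0): Delta=-0.2807 Bond=23.7667
(1,0): Delta=-1.0000 Bond=57.7738
(1,1): Delta=-0.2264 Bond=19.9431
(2,0): Delta=-1.0000 Bond=58.9293
(2,1): Delta=-1.0000 Bond=58.9293
(2,2): Delta=-0.1681 Bond=15.3948
(3,0): Delta=-1.0000 Bond=60.1078
(3,1): Delta=-1.0000 Bond=60.1078
(3,2): Delta=-1.0000 Bond=60.1078
(3,3): Delta=-0.1053 Bond=10.0098
V0=2.9917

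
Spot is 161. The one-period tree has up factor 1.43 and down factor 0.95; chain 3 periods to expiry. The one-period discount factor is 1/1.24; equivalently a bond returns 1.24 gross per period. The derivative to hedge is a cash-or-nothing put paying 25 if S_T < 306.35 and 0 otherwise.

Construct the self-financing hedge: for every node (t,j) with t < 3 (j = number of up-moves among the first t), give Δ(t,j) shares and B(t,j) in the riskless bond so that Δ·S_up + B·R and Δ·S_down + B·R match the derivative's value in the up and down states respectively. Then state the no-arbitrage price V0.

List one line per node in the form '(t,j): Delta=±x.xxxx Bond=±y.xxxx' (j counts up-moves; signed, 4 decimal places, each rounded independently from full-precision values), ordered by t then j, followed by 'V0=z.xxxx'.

(0,0): Delta=-0.1006 Bond=20.7384
(1,0): Delta=-0.1659 Bond=35.7009
(1,1): Delta=-0.0722 Bond=19.1736
(2,0): Delta=0.0000 Bond=20.1613
(2,1): Delta=-0.2381 Bond=60.0638
(2,2): Delta=0.0000 Bond=0.0000
V0=4.5370

Under the risk-neutral measure, an up-move has probability p* = (R−d)/(u−d) = 0.6042 and values discount at R = 1.24.
Payoff layer (t=3): V(3,0)=25.0000, V(3,1)=25.0000, V(3,2)=0.0000, V(3,3)=0.0000
  t=2,j=0: stock 145.3025 → up 207.7826 (V=25.0000), down 138.0374 (V=25.0000). Price 20.1613; hedge Δ=0.0000, bond B=20.1613.
  t=2,j=1: stock 218.7185 → up 312.7675 (V=0.0000), down 207.7826 (V=25.0000). Price 7.9805; hedge Δ=-0.2381, bond B=60.0638.
  t=2,j=2: stock 329.2289 → up 470.7973 (V=0.0000), down 312.7675 (V=0.0000). Price 0.0000; hedge Δ=0.0000, bond B=0.0000.
  t=1,j=0: stock 152.9500 → up 218.7185 (V=7.9805), down 145.3025 (V=20.1613). Price 10.3242; hedge Δ=-0.1659, bond B=35.7009.
  t=1,j=1: stock 230.2300 → up 329.2289 (V=0.0000), down 218.7185 (V=7.9805). Price 2.5475; hedge Δ=-0.0722, bond B=19.1736.
  t=0,j=0: stock 161.0000 → up 230.2300 (V=2.5475), down 152.9500 (V=10.3242). Price 4.5370; hedge Δ=-0.1006, bond B=20.7384.
Check: Δ(0,0)·S0 + B(0,0) = 4.5370 = V0.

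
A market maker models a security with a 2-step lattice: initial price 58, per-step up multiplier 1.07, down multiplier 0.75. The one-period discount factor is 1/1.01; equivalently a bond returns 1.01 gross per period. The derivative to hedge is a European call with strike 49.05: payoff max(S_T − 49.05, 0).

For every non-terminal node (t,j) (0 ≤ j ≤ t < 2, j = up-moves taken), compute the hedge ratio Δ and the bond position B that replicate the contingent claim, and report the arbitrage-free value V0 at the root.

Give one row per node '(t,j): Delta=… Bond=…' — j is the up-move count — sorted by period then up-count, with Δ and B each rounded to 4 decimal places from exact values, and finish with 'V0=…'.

(0,0): Delta=0.7522 Bond=-32.3964
(1,0): Delta=0.0000 Bond=0.0000
(1,1): Delta=0.8739 Bond=-40.2712
V0=11.2307

Under the risk-neutral measure, an up-move has probability p* = (R−d)/(u−d) = 0.8125 and values discount at R = 1.01.
Terminal payoffs: V(2,0)=0.0000, V(2,1)=0.0000, V(2,2)=17.3542
Node (1,0) S=43.5000: V=(p*·0.0000+(1−p*)·0.0000)/1.01=0.0000; Δ=(0.0000−0.0000)/(46.5450−32.6250)=0.0000; B=V−Δ·S=0.0000
Node (1,1) S=62.0600: V=(p*·17.3542+(1−p*)·0.0000)/1.01=13.9607; Δ=(17.3542−0.0000)/(66.4042−46.5450)=0.8739; B=V−Δ·S=-40.2712
Node (0,0) S=58.0000: V=(p*·13.9607+(1−p*)·0.0000)/1.01=11.2307; Δ=(13.9607−0.0000)/(62.0600−43.5000)=0.7522; B=V−Δ·S=-32.3964
Check: Δ(0,0)·S0 + B(0,0) = 11.2307 = V0.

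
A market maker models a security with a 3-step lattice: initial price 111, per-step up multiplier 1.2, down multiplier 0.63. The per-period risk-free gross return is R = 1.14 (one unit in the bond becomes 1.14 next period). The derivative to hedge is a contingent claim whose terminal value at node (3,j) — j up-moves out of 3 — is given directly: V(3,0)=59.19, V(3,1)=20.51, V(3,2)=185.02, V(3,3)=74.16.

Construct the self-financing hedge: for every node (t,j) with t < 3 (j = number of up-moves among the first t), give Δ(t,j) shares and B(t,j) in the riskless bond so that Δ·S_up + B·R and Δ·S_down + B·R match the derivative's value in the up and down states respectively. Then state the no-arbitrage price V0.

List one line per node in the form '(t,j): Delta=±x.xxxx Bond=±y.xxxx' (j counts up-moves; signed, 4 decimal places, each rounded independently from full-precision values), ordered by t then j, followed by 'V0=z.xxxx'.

(0,0): Delta=-0.7077 Bond=146.4371
(1,0): Delta=3.1496 Bond=-102.8050
(1,1): Delta=-0.9459 Bond=198.6728
(2,0): Delta=-1.5403 Bond=89.4224
(2,1): Delta=3.4393 Bond=-141.5060
(2,2): Delta=-1.2168 Bond=269.7802
V0=67.8839

Since d<R<u, set p* = (R−d)/(u−d) = 0.8947; price each node as the discounted p*-expectation of its children.
Terminal values V(3,·): V(3,0)=59.1900, V(3,1)=20.5100, V(3,2)=185.0200, V(3,3)=74.1600
Node (2,0) S=44.0559: V=(p*·20.5100+(1−p*)·59.1900)/1.14=21.5628; Δ=(20.5100−59.1900)/(52.8671−27.7552)=-1.5403; B=V−Δ·S=89.4224
Node (2,1) S=83.9160: V=(p*·185.0200+(1−p*)·20.5100)/1.14=147.1080; Δ=(185.0200−20.5100)/(100.6992−52.8671)=3.4393; B=V−Δ·S=-141.5060
Node (2,2) S=159.8400: V=(p*·74.1600+(1−p*)·185.0200)/1.14=75.2890; Δ=(74.1600−185.0200)/(191.8080−100.6992)=-1.2168; B=V−Δ·S=269.7802
Node (1,0) S=69.9300: V=(p*·147.1080+(1−p*)·21.5628)/1.14=117.4498; Δ=(147.1080−21.5628)/(83.9160−44.0559)=3.1496; B=V−Δ·S=-102.8050
Node (1,1) S=133.2000: V=(p*·75.2890+(1−p*)·147.1080)/1.14=72.6745; Δ=(75.2890−147.1080)/(159.8400−83.9160)=-0.9459; B=V−Δ·S=198.6728
Node (0,0) S=111.0000: V=(p*·72.6745+(1−p*)·117.4498)/1.14=67.8839; Δ=(72.6745−117.4498)/(133.2000−69.9300)=-0.7077; B=V−Δ·S=146.4371
Self-financing check: at every node Δ·S+B equals the discounted successor values.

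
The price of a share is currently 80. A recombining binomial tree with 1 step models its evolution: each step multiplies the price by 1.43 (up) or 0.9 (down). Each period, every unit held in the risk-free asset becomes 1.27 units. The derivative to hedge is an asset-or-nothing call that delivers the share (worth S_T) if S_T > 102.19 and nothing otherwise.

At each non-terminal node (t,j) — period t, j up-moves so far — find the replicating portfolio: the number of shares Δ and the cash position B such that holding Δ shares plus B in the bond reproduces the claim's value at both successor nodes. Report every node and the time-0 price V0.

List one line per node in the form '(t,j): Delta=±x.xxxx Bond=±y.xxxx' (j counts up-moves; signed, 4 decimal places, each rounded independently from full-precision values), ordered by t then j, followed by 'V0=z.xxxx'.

(0,0): Delta=2.6981 Bond=-152.9639
V0=62.8852

Risk-neutral probability p* = (R−d)/(u−d) = (1.27−0.9)/(1.43−0.9) = 0.6981.
Terminal values V(1,·): V(1,0)=0.0000, V(1,1)=114.4000
Node (0,0) S=80.0000: V=(p*·114.4000+(1−p*)·0.0000)/1.27=62.8852; Δ=(114.4000−0.0000)/(114.4000−72.0000)=2.6981; B=V−Δ·S=-152.9639
Self-financing check: at every node Δ·S+B equals the discounted successor values.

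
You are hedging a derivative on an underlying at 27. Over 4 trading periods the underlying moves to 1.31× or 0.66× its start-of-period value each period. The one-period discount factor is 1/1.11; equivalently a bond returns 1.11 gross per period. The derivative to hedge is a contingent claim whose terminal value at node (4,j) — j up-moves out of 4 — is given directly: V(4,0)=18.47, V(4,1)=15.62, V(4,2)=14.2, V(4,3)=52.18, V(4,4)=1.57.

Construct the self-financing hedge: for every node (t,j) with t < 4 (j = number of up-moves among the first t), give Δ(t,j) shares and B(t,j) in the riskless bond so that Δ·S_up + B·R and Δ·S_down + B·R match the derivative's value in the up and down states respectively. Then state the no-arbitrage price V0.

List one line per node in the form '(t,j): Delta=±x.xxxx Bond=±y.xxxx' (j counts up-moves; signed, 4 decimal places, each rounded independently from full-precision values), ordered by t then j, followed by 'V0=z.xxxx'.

(0,0): Delta=-0.0147 Bond=18.1571
(1,0): Delta=1.2142 Bond=-1.7446
(1,1): Delta=-0.2899 Bond=29.8872
(2,0): Delta=-0.2192 Bond=14.9221
(2,1): Delta=1.5352 Bond=-9.4293
(2,2): Delta=-0.6985 Bond=52.1099
(3,0): Delta=-0.5649 Bond=19.2467
(3,1): Delta=-0.1418 Bond=15.3710
(3,2): Delta=1.9107 Bond=-21.9498
(3,3): Delta=-1.2828 Bond=93.3051
V0=17.7608

Risk-neutral probability p* = (R−d)/(u−d) = (1.11−0.66)/(1.31−0.66) = 0.6923.
At expiry t=4: V(4,0)=18.4700, V(4,1)=15.6200, V(4,2)=14.2000, V(4,3)=52.1800, V(4,4)=1.5700
Node (3,0) S=7.7624: V=(p*·15.6200+(1−p*)·18.4700)/1.11=14.8621; Δ=(15.6200−18.4700)/(10.1687−5.1232)=-0.5649; B=V−Δ·S=19.2467
Node (3,1) S=15.4072: V=(p*·14.2000+(1−p*)·15.6200)/1.11=13.1864; Δ=(14.2000−15.6200)/(20.1834−10.1687)=-0.1418; B=V−Δ·S=15.3710
Node (3,2) S=30.5809: V=(p*·52.1800+(1−p*)·14.2000)/1.11=36.4809; Δ=(52.1800−14.2000)/(40.0610−20.1834)=1.9107; B=V−Δ·S=-21.9498
Node (3,3) S=60.6985: V=(p*·1.5700+(1−p*)·52.1800)/1.11=15.4435; Δ=(1.5700−52.1800)/(79.5150−40.0610)=-1.2828; B=V−Δ·S=93.3051
Node (2,0) S=11.7612: V=(p*·13.1864+(1−p*)·14.8621)/1.11=12.3442; Δ=(13.1864−14.8621)/(15.4072−7.7624)=-0.2192; B=V−Δ·S=14.9221
Node (2,1) S=23.3442: V=(p*·36.4809+(1−p*)·13.1864)/1.11=26.4085; Δ=(36.4809−13.1864)/(30.5809−15.4072)=1.5352; B=V−Δ·S=-9.4293
Node (2,2) S=46.3347: V=(p*·15.4435+(1−p*)·36.4809)/1.11=19.7447; Δ=(15.4435−36.4809)/(60.6985−30.5809)=-0.6985; B=V−Δ·S=52.1099
Node (1,0) S=17.8200: V=(p*·26.4085+(1−p*)·12.3442)/1.11=19.8928; Δ=(26.4085−12.3442)/(23.3442−11.7612)=1.2142; B=V−Δ·S=-1.7446
Node (1,1) S=35.3700: V=(p*·19.7447+(1−p*)·26.4085)/1.11=19.6352; Δ=(19.7447−26.4085)/(46.3347−23.3442)=-0.2899; B=V−Δ·S=29.8872
Node (0,0) S=27.0000: V=(p*·19.6352+(1−p*)·19.8928)/1.11=17.7608; Δ=(19.6352−19.8928)/(35.3700−17.8200)=-0.0147; B=V−Δ·S=18.1571
Root portfolio cost Δ·27+B reproduces V0=17.7608.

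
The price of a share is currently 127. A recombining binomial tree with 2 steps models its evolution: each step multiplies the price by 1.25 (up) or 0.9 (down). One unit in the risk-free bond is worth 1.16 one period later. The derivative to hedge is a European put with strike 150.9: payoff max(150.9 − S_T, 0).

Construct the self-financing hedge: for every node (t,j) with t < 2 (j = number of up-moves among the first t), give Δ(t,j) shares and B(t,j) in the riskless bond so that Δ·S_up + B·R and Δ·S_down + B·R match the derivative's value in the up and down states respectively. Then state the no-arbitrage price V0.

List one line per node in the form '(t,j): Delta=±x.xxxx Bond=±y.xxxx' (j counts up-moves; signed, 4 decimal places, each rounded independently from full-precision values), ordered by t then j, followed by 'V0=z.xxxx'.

(0,0): Delta=-0.3151 Bond=44.6594
(1,0): Delta=-1.0000 Bond=130.0862
(1,1): Delta=-0.1444 Bond=24.7075
V0=4.6386

Since d<R<u, set p* = (R−d)/(u−d) = 0.7429; price each node as the discounted p*-expectation of its children.
Payoff layer (t=2): V(2,0)=48.0300, V(2,1)=8.0250, V(2,2)=0.0000
(1,0): S=114.3000. Δ = (V_up−V_dn)/(S_up−S_dn) = (8.0250−48.0300)/(142.8750−102.8700) = -1.0000. V = [p*·8.0250 + (1−p*)·48.0300]/1.16 = 15.7862. B = V − Δ·S = 130.0862.
(1,1): S=158.7500. Δ = (V_up−V_dn)/(S_up−S_dn) = (0.0000−8.0250)/(198.4375−142.8750) = -0.1444. V = [p*·0.0000 + (1−p*)·8.0250]/1.16 = 1.7789. B = V − Δ·S = 24.7075.
(0,0): S=127.0000. Δ = (V_up−V_dn)/(S_up−S_dn) = (1.7789−15.7862)/(158.7500−114.3000) = -0.3151. V = [p*·1.7789 + (1−p*)·15.7862]/1.16 = 4.6386. B = V − Δ·S = 44.6594.
The time-0 hedge costs 4.6386, which is the no-arbitrage price.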